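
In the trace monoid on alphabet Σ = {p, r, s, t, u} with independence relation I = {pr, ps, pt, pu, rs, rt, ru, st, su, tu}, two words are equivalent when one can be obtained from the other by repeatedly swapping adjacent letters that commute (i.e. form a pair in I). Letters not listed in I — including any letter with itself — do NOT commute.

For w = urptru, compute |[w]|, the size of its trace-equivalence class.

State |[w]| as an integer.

180

drop 0:u onto floor
drop 1:r onto floor
drop 2:p onto floor
drop 3:t onto floor
drop 4:r onto {1:r}
drop 5:u onto {0:u}
ground layer = {0:u, 1:r, 2:p, 3:t}
drop-orders for the pieces not yet dropped (sum over which currently-grounded one goes next):
  1 to go: {2} 1  {3} 1  {4} 1  {5} 1
  2 to go: {0,5} 1  {1,4} 1  {2,3} 2  {2,4} 2  {2,5} 2  {3,4} 2  {3,5} 2  {4,5} 2
  3 to go: {0,2,5} 3  {0,3,5} 3  {0,4,5} 3  {1,2,4} 3  {1,3,4} 3  {1,4,5} 3  {2,3,4} 6  {2,3,5} 6  {2,4,5} 6  {3,4,5} 6
  4 to go: {0,1,4,5} 6  {0,2,3,5} 12  {0,2,4,5} 12  {0,3,4,5} 12  {1,2,3,4} 12  {1,2,4,5} 12  {1,3,4,5} 12  {2,3,4,5} 24
  if 0:u drops first: 60 orders
  if 1:r drops first: 60 orders
  if 2:p drops first: 30 orders
  if 3:t drops first: 30 orders
heap linearizations: 180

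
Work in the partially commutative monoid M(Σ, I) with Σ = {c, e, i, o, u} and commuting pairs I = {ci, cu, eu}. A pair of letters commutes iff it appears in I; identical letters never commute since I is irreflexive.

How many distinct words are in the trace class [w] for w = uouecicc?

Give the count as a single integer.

drop 0:u onto floor
drop 1:o onto {0:u}
drop 2:u onto {1:o}
drop 3:e onto {1:o}
drop 4:c onto {3:e}
drop 5:i onto {2:u, 3:e}
drop 6:c onto {4:c}
drop 7:c onto {6:c}
ground layer = {0:u}
drop-orders for the pieces not yet dropped (sum over which currently-grounded one goes next):
  1 to go: {5} 1  {7} 1
  2 to go: {2,5} 1  {5,7} 2  {6,7} 1
  3 to go: {2,5,7} 3  {4,6,7} 1  {5,6,7} 3
  4 to go: {2,5,6,7} 6  {4,5,6,7} 4
  5 to go: {2,4,5,6,7} 10  {3,4,5,6,7} 4
  6 to go: {2,3,4,5,6,7} 14
  if 0:u drops first: 14 orders

14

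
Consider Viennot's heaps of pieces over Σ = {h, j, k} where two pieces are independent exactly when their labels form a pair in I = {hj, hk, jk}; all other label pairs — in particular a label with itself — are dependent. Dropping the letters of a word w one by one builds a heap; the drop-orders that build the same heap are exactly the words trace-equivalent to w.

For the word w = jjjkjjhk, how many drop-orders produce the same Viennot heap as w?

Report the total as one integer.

#0=j has no predecessor
#1=j depends on [0:j]
#2=j depends on [1:j]
#3=k has no predecessor
#4=j depends on [2:j]
#5=j depends on [4:j]
#6=h has no predecessor
#7=k depends on [3:k]
sources: [0:j, 3:k, 6:h]
N(rest) = Σ N(rest − s) over sources s of rest; N(one piece) = 1:
  size 1 → [5]=1  [6]=1  [7]=1
  size 2 → [3,7]=1  [4,5]=1  [5,6]=2  [5,7]=2  [6,7]=2
  size 3 → [2,4,5]=1  [3,5,7]=3  [3,6,7]=3  [4,5,6]=3  [4,5,7]=3  [5,6,7]=6
  size 4 → [1,2,4,5]=1  [2,4,5,6]=4  [2,4,5,7]=4  [3,4,5,7]=6  [3,5,6,7]=12  [4,5,6,7]=12
  size 5 → [0,1,2,4,5]=1  [1,2,4,5,6]=5  [1,2,4,5,7]=5  [2,3,4,5,7]=10  [2,4,5,6,7]=20  [3,4,5,6,7]=30
  size 6 → [0,1,2,4,5,6]=6  [0,1,2,4,5,7]=6  [1,2,3,4,5,7]=15  [1,2,4,5,6,7]=30  [2,3,4,5,6,7]=60
  first=0(j) contributes 105
  first=3(k) contributes 42
  first=6(h) contributes 21
|[w]| = 168

168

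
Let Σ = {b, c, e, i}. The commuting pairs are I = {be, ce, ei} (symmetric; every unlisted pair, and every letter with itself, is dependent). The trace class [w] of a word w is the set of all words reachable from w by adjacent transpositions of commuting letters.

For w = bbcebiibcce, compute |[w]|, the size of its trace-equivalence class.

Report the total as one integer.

0(b) covers ∅
1(b) covers 0:b
2(c) covers 1:b
3(e) covers ∅
4(b) covers 2:c
5(i) covers 4:b
6(i) covers 5:i
7(b) covers 6:i
8(c) covers 7:b
9(c) covers 8:c
10(e) covers 3:e
floor of heap: 0:b, 3:e
completions by unplaced set U, small U first (add the entries for U minus each lowest piece of U):
  |U|=1: {9}:1  {10}:1
  |U|=2: {3,10}:1  {8,9}:1  {9,10}:2
  |U|=3: {3,9,10}:3  {7,8,9}:1  {8,9,10}:3
  |U|=4: {3,8,9,10}:6  {6,7,8,9}:1  {7,8,9,10}:4
  |U|=5: {3,7,8,9,10}:10  {5,6,7,8,9}:1  {6,7,8,9,10}:5
  |U|=6: {3,6,7,8,9,10}:15  {4,5,6,7,8,9}:1  {5,6,7,8,9,10}:6
  |U|=7: {2,4,5,6,7,8,9}:1  {3,5,6,7,8,9,10}:21  {4,5,6,7,8,9,10}:7
  |U|=8: {1,2,4,5,6,7,8,9}:1  {2,4,5,6,7,8,9,10}:8  {3,4,5,6,7,8,9,10}:28
  |U|=9: {0,1,2,4,5,6,7,8,9}:1  {1,2,4,5,6,7,8,9,10}:9  {2,3,4,5,6,7,8,9,10}:36
  start at 0(b): 45
  start at 3(e): 10
sum over floor = 55

55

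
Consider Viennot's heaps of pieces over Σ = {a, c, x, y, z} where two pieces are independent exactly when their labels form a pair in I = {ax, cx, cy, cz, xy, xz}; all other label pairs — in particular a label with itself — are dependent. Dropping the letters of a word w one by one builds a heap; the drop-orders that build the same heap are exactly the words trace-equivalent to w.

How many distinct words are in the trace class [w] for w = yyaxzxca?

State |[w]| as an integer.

56

piece 0:y — minimal
piece 1:y rests on {0:y}
piece 2:a rests on {1:y}
piece 3:x — minimal
piece 4:z rests on {2:a}
piece 5:x rests on {3:x}
piece 6:c rests on {2:a}
piece 7:a rests on {4:z, 6:c}
minimal pieces: {0:y, 3:x}
ways to finish when only these pieces remain (= sum over removing one remaining piece with nothing left below it):
  1 left: {5}→1  {7}→1
  2 left: {3,5}→1  {4,7}→1  {5,7}→2  {6,7}→1
  3 left: {3,5,7}→3  {4,5,7}→3  {4,6,7}→2  {5,6,7}→3
  4 left: {2,4,6,7}→2  {3,4,5,7}→6  {3,5,6,7}→6  {4,5,6,7}→8
  5 left: {1,2,4,6,7}→2  {2,4,5,6,7}→10  {3,4,5,6,7}→20
  6 left: {0,1,2,4,6,7}→2  {1,2,4,5,6,7}→12  {2,3,4,5,6,7}→30
  placing 0:y first → 42 extensions
  placing 3:x first → 14 extensions
total linear extensions = 56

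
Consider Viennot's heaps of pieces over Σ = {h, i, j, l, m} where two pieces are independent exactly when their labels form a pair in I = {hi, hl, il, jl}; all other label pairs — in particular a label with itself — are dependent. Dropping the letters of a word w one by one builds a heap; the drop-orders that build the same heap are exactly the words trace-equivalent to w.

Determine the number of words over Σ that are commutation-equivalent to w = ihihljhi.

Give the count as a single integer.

96

drop 0:i onto floor
drop 1:h onto floor
drop 2:i onto {0:i}
drop 3:h onto {1:h}
drop 4:l onto floor
drop 5:j onto {2:i, 3:h}
drop 6:h onto {5:j}
drop 7:i onto {5:j}
ground layer = {0:i, 1:h, 4:l}
drop-orders for the pieces not yet dropped (sum over which currently-grounded one goes next):
  1 to go: {4} 1  {6} 1  {7} 1
  2 to go: {4,6} 2  {4,7} 2  {6,7} 2
  3 to go: {4,6,7} 6  {5,6,7} 2
  4 to go: {2,5,6,7} 2  {3,5,6,7} 2  {4,5,6,7} 8
  5 to go: {0,2,5,6,7} 2  {1,3,5,6,7} 2  {2,3,5,6,7} 4  {2,4,5,6,7} 10  {3,4,5,6,7} 10
  6 to go: {0,2,3,5,6,7} 6  {0,2,4,5,6,7} 12  {1,2,3,5,6,7} 6  {1,3,4,5,6,7} 12  {2,3,4,5,6,7} 24
  if 0:i drops first: 42 orders
  if 1:h drops first: 42 orders
  if 4:l drops first: 12 orders
heap linearizations: 96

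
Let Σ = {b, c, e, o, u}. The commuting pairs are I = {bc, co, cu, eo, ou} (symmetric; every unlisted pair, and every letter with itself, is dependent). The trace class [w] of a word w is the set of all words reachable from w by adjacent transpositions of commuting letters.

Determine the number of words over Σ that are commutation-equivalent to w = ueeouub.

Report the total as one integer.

0(u) covers ∅
1(e) covers 0:u
2(e) covers 1:e
3(o) covers ∅
4(u) covers 2:e
5(u) covers 4:u
6(b) covers 3:o, 5:u
floor of heap: 0:u, 3:o
completions by unplaced set U, small U first (add the entries for U minus each lowest piece of U):
  |U|=1: {6}:1
  |U|=2: {3,6}:1  {5,6}:1
  |U|=3: {3,5,6}:2  {4,5,6}:1
  |U|=4: {2,4,5,6}:1  {3,4,5,6}:3
  |U|=5: {1,2,4,5,6}:1  {2,3,4,5,6}:4
  start at 0(u): 5
  start at 3(o): 1
sum over floor = 6

6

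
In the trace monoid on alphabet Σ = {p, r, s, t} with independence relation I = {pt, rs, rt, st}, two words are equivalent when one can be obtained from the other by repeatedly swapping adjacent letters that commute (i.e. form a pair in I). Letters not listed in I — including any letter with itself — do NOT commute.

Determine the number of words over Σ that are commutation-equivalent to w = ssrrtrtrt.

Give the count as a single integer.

drop 0:s onto floor
drop 1:s onto {0:s}
drop 2:r onto floor
drop 3:r onto {2:r}
drop 4:t onto floor
drop 5:r onto {3:r}
drop 6:t onto {4:t}
drop 7:r onto {5:r}
drop 8:t onto {6:t}
ground layer = {0:s, 2:r, 4:t}
drop-orders for the pieces not yet dropped (sum over which currently-grounded one goes next):
  1 to go: {1} 1  {7} 1  {8} 1
  2 to go: {0,1} 1  {1,7} 2  {1,8} 2  {5,7} 1  {6,8} 1  {7,8} 2
  3 to go: {0,1,7} 3  {0,1,8} 3  {1,5,7} 3  {1,6,8} 3  {1,7,8} 6  {3,5,7} 1  {4,6,8} 1  {5,7,8} 3  {6,7,8} 3
  4 to go: {0,1,5,7} 6  {0,1,6,8} 6  {0,1,7,8} 12  {1,3,5,7} 4  {1,4,6,8} 4  {1,5,7,8} 12  {1,6,7,8} 12  {2,3,5,7} 1  {3,5,7,8} 4  {4,6,7,8} 4  {5,6,7,8} 6
  5 to go: {0,1,3,5,7} 10  {0,1,4,6,8} 10  {0,1,5,7,8} 30  {0,1,6,7,8} 30  {1,2,3,5,7} 5  {1,3,5,7,8} 20  {1,4,6,7,8} 20  {1,5,6,7,8} 30  {2,3,5,7,8} 5  {3,5,6,7,8} 10  {4,5,6,7,8} 10
  6 to go: {0,1,2,3,5,7} 15  {0,1,3,5,7,8} 60  {0,1,4,6,7,8} 60  {0,1,5,6,7,8} 90  {1,2,3,5,7,8} 30  {1,3,5,6,7,8} 60  {1,4,5,6,7,8} 60  {2,3,5,6,7,8} 15  {3,4,5,6,7,8} 20
  7 to go: {0,1,2,3,5,7,8} 105  {0,1,3,5,6,7,8} 210  {0,1,4,5,6,7,8} 210  {1,2,3,5,6,7,8} 105  {1,3,4,5,6,7,8} 140  {2,3,4,5,6,7,8} 35
  if 0:s drops first: 280 orders
  if 2:r drops first: 560 orders
  if 4:t drops first: 420 orders
heap linearizations: 1260

1260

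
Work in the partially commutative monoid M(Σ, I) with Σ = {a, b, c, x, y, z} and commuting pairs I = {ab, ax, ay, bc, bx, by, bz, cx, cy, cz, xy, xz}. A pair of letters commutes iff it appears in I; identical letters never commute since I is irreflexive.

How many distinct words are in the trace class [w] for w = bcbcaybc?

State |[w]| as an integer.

#0=b has no predecessor
#1=c has no predecessor
#2=b depends on [0:b]
#3=c depends on [1:c]
#4=a depends on [3:c]
#5=y has no predecessor
#6=b depends on [2:b]
#7=c depends on [4:a]
sources: [0:b, 1:c, 5:y]
N(rest) = Σ N(rest − s) over sources s of rest; N(one piece) = 1:
  size 1 → [5]=1  [6]=1  [7]=1
  size 2 → [2,6]=1  [4,7]=1  [5,6]=2  [5,7]=2  [6,7]=2
  size 3 → [0,2,6]=1  [2,5,6]=3  [2,6,7]=3  [3,4,7]=1  [4,5,7]=3  [4,6,7]=3  [5,6,7]=6
  size 4 → [0,2,5,6]=4  [0,2,6,7]=4  [1,3,4,7]=1  [2,4,6,7]=6  [2,5,6,7]=12  [3,4,5,7]=4  [3,4,6,7]=4  [4,5,6,7]=12
  size 5 → [0,2,4,6,7]=10  [0,2,5,6,7]=20  [1,3,4,5,7]=5  [1,3,4,6,7]=5  [2,3,4,6,7]=10  [2,4,5,6,7]=30  [3,4,5,6,7]=20
  size 6 → [0,2,3,4,6,7]=20  [0,2,4,5,6,7]=60  [1,2,3,4,6,7]=15  [1,3,4,5,6,7]=30  [2,3,4,5,6,7]=60
  first=0(b) contributes 105
  first=1(c) contributes 140
  first=5(y) contributes 35
|[w]| = 280

280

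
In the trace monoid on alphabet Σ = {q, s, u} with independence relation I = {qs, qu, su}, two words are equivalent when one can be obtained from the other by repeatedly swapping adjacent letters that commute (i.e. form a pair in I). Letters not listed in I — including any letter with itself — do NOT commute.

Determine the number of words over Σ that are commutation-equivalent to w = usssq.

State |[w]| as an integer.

20

#0=u has no predecessor
#1=s has no predecessor
#2=s depends on [1:s]
#3=s depends on [2:s]
#4=q has no predecessor
sources: [0:u, 1:s, 4:q]
N(rest) = Σ N(rest − s) over sources s of rest; N(one piece) = 1:
  size 1 → [0]=1  [3]=1  [4]=1
  size 2 → [0,3]=2  [0,4]=2  [2,3]=1  [3,4]=2
  size 3 → [0,2,3]=3  [0,3,4]=6  [1,2,3]=1  [2,3,4]=3
  first=0(u) contributes 4
  first=1(s) contributes 12
  first=4(q) contributes 4
|[w]| = 20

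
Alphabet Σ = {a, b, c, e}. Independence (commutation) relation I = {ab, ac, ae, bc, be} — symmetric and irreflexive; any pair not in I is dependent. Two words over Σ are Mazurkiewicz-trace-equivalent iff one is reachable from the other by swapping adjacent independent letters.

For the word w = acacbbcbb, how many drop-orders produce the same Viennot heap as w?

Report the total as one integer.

1260

piece 0:a — minimal
piece 1:c — minimal
piece 2:a rests on {0:a}
piece 3:c rests on {1:c}
piece 4:b — minimal
piece 5:b rests on {4:b}
piece 6:c rests on {3:c}
piece 7:b rests on {5:b}
piece 8:b rests on {7:b}
minimal pieces: {0:a, 1:c, 4:b}
ways to finish when only these pieces remain (= sum over removing one remaining piece with nothing left below it):
  1 left: {2}→1  {6}→1  {8}→1
  2 left: {0,2}→1  {2,6}→2  {2,8}→2  {3,6}→1  {6,8}→2  {7,8}→1
  3 left: {0,2,6}→3  {0,2,8}→3  {1,3,6}→1  {2,3,6}→3  {2,6,8}→6  {2,7,8}→3  {3,6,8}→3  {5,7,8}→1  {6,7,8}→3
  4 left: {0,2,3,6}→6  {0,2,6,8}→12  {0,2,7,8}→6  {1,2,3,6}→4  {1,3,6,8}→4  {2,3,6,8}→12  {2,5,7,8}→4  {2,6,7,8}→12  {3,6,7,8}→6  {4,5,7,8}→1  {5,6,7,8}→4
  5 left: {0,1,2,3,6}→10  {0,2,3,6,8}→30  {0,2,5,7,8}→10  {0,2,6,7,8}→30  {1,2,3,6,8}→20  {1,3,6,7,8}→10  {2,3,6,7,8}→30  {2,4,5,7,8}→5  {2,5,6,7,8}→20  {3,5,6,7,8}→10  {4,5,6,7,8}→5
  6 left: {0,1,2,3,6,8}→60  {0,2,3,6,7,8}→90  {0,2,4,5,7,8}→15  {0,2,5,6,7,8}→60  {1,2,3,6,7,8}→60  {1,3,5,6,7,8}→20  {2,3,5,6,7,8}→60  {2,4,5,6,7,8}→30  {3,4,5,6,7,8}→15
  7 left: {0,1,2,3,6,7,8}→210  {0,2,3,5,6,7,8}→210  {0,2,4,5,6,7,8}→105  {1,2,3,5,6,7,8}→140  {1,3,4,5,6,7,8}→35  {2,3,4,5,6,7,8}→105
  placing 0:a first → 280 extensions
  placing 1:c first → 420 extensions
  placing 4:b first → 560 extensions
total linear extensions = 1260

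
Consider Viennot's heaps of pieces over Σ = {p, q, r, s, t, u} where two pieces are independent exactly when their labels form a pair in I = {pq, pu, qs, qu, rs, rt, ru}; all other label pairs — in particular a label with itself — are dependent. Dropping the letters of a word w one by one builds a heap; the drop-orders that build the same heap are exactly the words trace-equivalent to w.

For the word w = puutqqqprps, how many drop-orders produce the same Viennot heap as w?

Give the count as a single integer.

drop 0:p onto floor
drop 1:u onto floor
drop 2:u onto {1:u}
drop 3:t onto {0:p, 2:u}
drop 4:q onto {3:t}
drop 5:q onto {4:q}
drop 6:q onto {5:q}
drop 7:p onto {3:t}
drop 8:r onto {6:q, 7:p}
drop 9:p onto {8:r}
drop 10:s onto {9:p}
ground layer = {0:p, 1:u}
drop-orders for the pieces not yet dropped (sum over which currently-grounded one goes next):
  1 to go: {10} 1
  2 to go: {9,10} 1
  3 to go: {8,9,10} 1
  4 to go: {6,8,9,10} 1  {7,8,9,10} 1
  5 to go: {5,6,8,9,10} 1  {6,7,8,9,10} 2
  6 to go: {4,5,6,8,9,10} 1  {5,6,7,8,9,10} 3
  7 to go: {4,5,6,7,8,9,10} 4
  8 to go: {3,4,5,6,7,8,9,10} 4
  9 to go: {0,3,4,5,6,7,8,9,10} 4  {2,3,4,5,6,7,8,9,10} 4
  if 0:p drops first: 4 orders
  if 1:u drops first: 8 orders
heap linearizations: 12

12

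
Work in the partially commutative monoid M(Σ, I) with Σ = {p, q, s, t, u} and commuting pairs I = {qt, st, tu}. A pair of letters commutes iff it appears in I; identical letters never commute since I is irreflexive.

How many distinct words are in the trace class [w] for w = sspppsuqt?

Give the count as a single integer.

4

0(s) covers ∅
1(s) covers 0:s
2(p) covers 1:s
3(p) covers 2:p
4(p) covers 3:p
5(s) covers 4:p
6(u) covers 5:s
7(q) covers 6:u
8(t) covers 4:p
floor of heap: 0:s
completions by unplaced set U, small U first (add the entries for U minus each lowest piece of U):
  |U|=1: {7}:1  {8}:1
  |U|=2: {6,7}:1  {7,8}:2
  |U|=3: {5,6,7}:1  {6,7,8}:3
  |U|=4: {5,6,7,8}:4
  |U|=5: {4,5,6,7,8}:4
  |U|=6: {3,4,5,6,7,8}:4
  |U|=7: {2,3,4,5,6,7,8}:4
  start at 0(s): 4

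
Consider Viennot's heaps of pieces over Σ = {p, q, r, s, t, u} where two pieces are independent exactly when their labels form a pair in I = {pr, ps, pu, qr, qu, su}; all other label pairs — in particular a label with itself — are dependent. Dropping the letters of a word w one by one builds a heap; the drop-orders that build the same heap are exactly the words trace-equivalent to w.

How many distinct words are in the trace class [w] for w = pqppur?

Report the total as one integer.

#0=p has no predecessor
#1=q depends on [0:p]
#2=p depends on [1:q]
#3=p depends on [2:p]
#4=u has no predecessor
#5=r depends on [4:u]
sources: [0:p, 4:u]
N(rest) = Σ N(rest − s) over sources s of rest; N(one piece) = 1:
  size 1 → [3]=1  [5]=1
  size 2 → [2,3]=1  [3,5]=2  [4,5]=1
  size 3 → [1,2,3]=1  [2,3,5]=3  [3,4,5]=3
  size 4 → [0,1,2,3]=1  [1,2,3,5]=4  [2,3,4,5]=6
  first=0(p) contributes 10
  first=4(u) contributes 5
|[w]| = 15

15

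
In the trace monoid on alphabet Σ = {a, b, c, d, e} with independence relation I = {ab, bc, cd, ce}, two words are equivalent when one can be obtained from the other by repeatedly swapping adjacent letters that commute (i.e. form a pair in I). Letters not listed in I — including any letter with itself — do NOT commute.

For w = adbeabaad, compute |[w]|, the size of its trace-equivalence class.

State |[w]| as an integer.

4

piece 0:a — minimal
piece 1:d rests on {0:a}
piece 2:b rests on {1:d}
piece 3:e rests on {2:b}
piece 4:a rests on {3:e}
piece 5:b rests on {3:e}
piece 6:a rests on {4:a}
piece 7:a rests on {6:a}
piece 8:d rests on {5:b, 7:a}
minimal pieces: {0:a}
ways to finish when only these pieces remain (= sum over removing one remaining piece with nothing left below it):
  1 left: {8}→1
  2 left: {5,8}→1  {7,8}→1
  3 left: {5,7,8}→2  {6,7,8}→1
  4 left: {4,6,7,8}→1  {5,6,7,8}→3
  5 left: {4,5,6,7,8}→4
  6 left: {3,4,5,6,7,8}→4
  7 left: {2,3,4,5,6,7,8}→4
  placing 0:a first → 4 extensions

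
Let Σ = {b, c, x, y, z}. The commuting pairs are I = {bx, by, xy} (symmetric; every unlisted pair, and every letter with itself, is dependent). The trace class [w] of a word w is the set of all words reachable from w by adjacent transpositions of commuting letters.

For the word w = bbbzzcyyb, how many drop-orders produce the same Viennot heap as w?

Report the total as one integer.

drop 0:b onto floor
drop 1:b onto {0:b}
drop 2:b onto {1:b}
drop 3:z onto {2:b}
drop 4:z onto {3:z}
drop 5:c onto {4:z}
drop 6:y onto {5:c}
drop 7:y onto {6:y}
drop 8:b onto {5:c}
ground layer = {0:b}
drop-orders for the pieces not yet dropped (sum over which currently-grounded one goes next):
  1 to go: {7} 1  {8} 1
  2 to go: {6,7} 1  {7,8} 2
  3 to go: {6,7,8} 3
  4 to go: {5,6,7,8} 3
  5 to go: {4,5,6,7,8} 3
  6 to go: {3,4,5,6,7,8} 3
  7 to go: {2,3,4,5,6,7,8} 3
  if 0:b drops first: 3 orders

3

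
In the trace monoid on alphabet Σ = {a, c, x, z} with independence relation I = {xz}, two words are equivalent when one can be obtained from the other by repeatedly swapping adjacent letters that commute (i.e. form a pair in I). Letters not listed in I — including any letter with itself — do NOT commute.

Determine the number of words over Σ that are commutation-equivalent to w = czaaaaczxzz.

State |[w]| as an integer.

4

piece 0:c — minimal
piece 1:z rests on {0:c}
piece 2:a rests on {1:z}
piece 3:a rests on {2:a}
piece 4:a rests on {3:a}
piece 5:a rests on {4:a}
piece 6:c rests on {5:a}
piece 7:z rests on {6:c}
piece 8:x rests on {6:c}
piece 9:z rests on {7:z}
piece 10:z rests on {9:z}
minimal pieces: {0:c}
ways to finish when only these pieces remain (= sum over removing one remaining piece with nothing left below it):
  1 left: {8}→1  {10}→1
  2 left: {8,10}→2  {9,10}→1
  3 left: {7,9,10}→1  {8,9,10}→3
  4 left: {7,8,9,10}→4
  5 left: {6,7,8,9,10}→4
  6 left: {5,6,7,8,9,10}→4
  7 left: {4,5,6,7,8,9,10}→4
  8 left: {3,4,5,6,7,8,9,10}→4
  9 left: {2,3,4,5,6,7,8,9,10}→4
  placing 0:c first → 4 extensions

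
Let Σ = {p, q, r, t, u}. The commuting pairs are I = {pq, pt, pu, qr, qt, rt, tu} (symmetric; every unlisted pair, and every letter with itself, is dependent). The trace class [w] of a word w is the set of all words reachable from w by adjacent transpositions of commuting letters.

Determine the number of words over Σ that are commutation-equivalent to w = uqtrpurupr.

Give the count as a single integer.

100

0(u) covers ∅
1(q) covers 0:u
2(t) covers ∅
3(r) covers 0:u
4(p) covers 3:r
5(u) covers 1:q, 3:r
6(r) covers 4:p, 5:u
7(u) covers 6:r
8(p) covers 6:r
9(r) covers 7:u, 8:p
floor of heap: 0:u, 2:t
completions by unplaced set U, small U first (add the entries for U minus each lowest piece of U):
  |U|=1: {2}:1  {9}:1
  |U|=2: {2,9}:2  {7,9}:1  {8,9}:1
  |U|=3: {2,7,9}:3  {2,8,9}:3  {7,8,9}:2
  |U|=4: {2,7,8,9}:8  {6,7,8,9}:2
  |U|=5: {2,6,7,8,9}:10  {4,6,7,8,9}:2  {5,6,7,8,9}:2
  |U|=6: {1,5,6,7,8,9}:2  {2,4,6,7,8,9}:12  {2,5,6,7,8,9}:12  {4,5,6,7,8,9}:4
  |U|=7: {1,2,5,6,7,8,9}:14  {1,4,5,6,7,8,9}:6  {2,4,5,6,7,8,9}:28  {3,4,5,6,7,8,9}:4
  |U|=8: {1,2,4,5,6,7,8,9}:48  {1,3,4,5,6,7,8,9}:10  {2,3,4,5,6,7,8,9}:32
  start at 0(u): 90
  start at 2(t): 10
sum over floor = 100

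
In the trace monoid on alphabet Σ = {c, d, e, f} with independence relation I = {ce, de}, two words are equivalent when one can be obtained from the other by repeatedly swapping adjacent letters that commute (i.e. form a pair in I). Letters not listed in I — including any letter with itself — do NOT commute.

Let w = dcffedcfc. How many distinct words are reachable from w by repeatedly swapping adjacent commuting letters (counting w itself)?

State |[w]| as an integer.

0(d) covers ∅
1(c) covers 0:d
2(f) covers 1:c
3(f) covers 2:f
4(e) covers 3:f
5(d) covers 3:f
6(c) covers 5:d
7(f) covers 4:e, 6:c
8(c) covers 7:f
floor of heap: 0:d
completions by unplaced set U, small U first (add the entries for U minus each lowest piece of U):
  |U|=1: {8}:1
  |U|=2: {7,8}:1
  |U|=3: {4,7,8}:1  {6,7,8}:1
  |U|=4: {4,6,7,8}:2  {5,6,7,8}:1
  |U|=5: {4,5,6,7,8}:3
  |U|=6: {3,4,5,6,7,8}:3
  |U|=7: {2,3,4,5,6,7,8}:3
  start at 0(d): 3

3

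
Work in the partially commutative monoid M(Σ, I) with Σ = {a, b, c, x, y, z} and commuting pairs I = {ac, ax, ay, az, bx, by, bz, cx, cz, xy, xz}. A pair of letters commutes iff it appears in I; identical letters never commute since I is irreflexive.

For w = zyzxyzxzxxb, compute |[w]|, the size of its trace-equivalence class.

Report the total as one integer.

2310

#0=z has no predecessor
#1=y depends on [0:z]
#2=z depends on [1:y]
#3=x has no predecessor
#4=y depends on [2:z]
#5=z depends on [4:y]
#6=x depends on [3:x]
#7=z depends on [5:z]
#8=x depends on [6:x]
#9=x depends on [8:x]
#10=b has no predecessor
sources: [0:z, 3:x, 10:b]
N(rest) = Σ N(rest − s) over sources s of rest; N(one piece) = 1:
  size 1 → [7]=1  [9]=1  [10]=1
  size 2 → [5,7]=1  [7,9]=2  [7,10]=2  [8,9]=1  [9,10]=2
  size 3 → [4,5,7]=1  [5,7,9]=3  [5,7,10]=3  [6,8,9]=1  [7,8,9]=3  [7,9,10]=6  [8,9,10]=3
  size 4 → [2,4,5,7]=1  [3,6,8,9]=1  [4,5,7,9]=4  [4,5,7,10]=4  [5,7,8,9]=6  [5,7,9,10]=12  [6,7,8,9]=4  [6,8,9,10]=4  [7,8,9,10]=12
  size 5 → [1,2,4,5,7]=1  [2,4,5,7,9]=5  [2,4,5,7,10]=5  [3,6,7,8,9]=5  [3,6,8,9,10]=5  [4,5,7,8,9]=10  [4,5,7,9,10]=20  [5,6,7,8,9]=10  [5,7,8,9,10]=30  [6,7,8,9,10]=20
  size 6 → [0,1,2,4,5,7]=1  [1,2,4,5,7,9]=6  [1,2,4,5,7,10]=6  [2,4,5,7,8,9]=15  [2,4,5,7,9,10]=30  [3,5,6,7,8,9]=15  [3,6,7,8,9,10]=30  [4,5,6,7,8,9]=20  [4,5,7,8,9,10]=60  [5,6,7,8,9,10]=60
  size 7 → [0,1,2,4,5,7,9]=7  [0,1,2,4,5,7,10]=7  [1,2,4,5,7,8,9]=21  [1,2,4,5,7,9,10]=42  [2,4,5,6,7,8,9]=35  [2,4,5,7,8,9,10]=105  [3,4,5,6,7,8,9]=35  [3,5,6,7,8,9,10]=105  [4,5,6,7,8,9,10]=140
  size 8 → [0,1,2,4,5,7,8,9]=28  [0,1,2,4,5,7,9,10]=56  [1,2,4,5,6,7,8,9]=56  [1,2,4,5,7,8,9,10]=168  [2,3,4,5,6,7,8,9]=70  [2,4,5,6,7,8,9,10]=280  [3,4,5,6,7,8,9,10]=280
  size 9 → [0,1,2,4,5,6,7,8,9]=84  [0,1,2,4,5,7,8,9,10]=252  [1,2,3,4,5,6,7,8,9]=126  [1,2,4,5,6,7,8,9,10]=504  [2,3,4,5,6,7,8,9,10]=630
  first=0(z) contributes 1260
  first=3(x) contributes 840
  first=10(b) contributes 210
|[w]| = 2310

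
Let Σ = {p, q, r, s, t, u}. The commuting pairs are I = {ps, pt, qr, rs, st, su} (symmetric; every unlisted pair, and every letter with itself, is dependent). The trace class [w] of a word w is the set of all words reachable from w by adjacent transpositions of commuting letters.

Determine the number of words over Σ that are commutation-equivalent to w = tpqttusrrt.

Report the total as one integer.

14

piece 0:t — minimal
piece 1:p — minimal
piece 2:q rests on {0:t, 1:p}
piece 3:t rests on {2:q}
piece 4:t rests on {3:t}
piece 5:u rests on {4:t}
piece 6:s rests on {2:q}
piece 7:r rests on {5:u}
piece 8:r rests on {7:r}
piece 9:t rests on {8:r}
minimal pieces: {0:t, 1:p}
ways to finish when only these pieces remain (= sum over removing one remaining piece with nothing left below it):
  1 left: {6}→1  {9}→1
  2 left: {6,9}→2  {8,9}→1
  3 left: {6,8,9}→3  {7,8,9}→1
  4 left: {5,7,8,9}→1  {6,7,8,9}→4
  5 left: {4,5,7,8,9}→1  {5,6,7,8,9}→5
  6 left: {3,4,5,7,8,9}→1  {4,5,6,7,8,9}→6
  7 left: {3,4,5,6,7,8,9}→7
  8 left: {2,3,4,5,6,7,8,9}→7
  placing 0:t first → 7 extensions
  placing 1:p first → 7 extensions
total linear extensions = 14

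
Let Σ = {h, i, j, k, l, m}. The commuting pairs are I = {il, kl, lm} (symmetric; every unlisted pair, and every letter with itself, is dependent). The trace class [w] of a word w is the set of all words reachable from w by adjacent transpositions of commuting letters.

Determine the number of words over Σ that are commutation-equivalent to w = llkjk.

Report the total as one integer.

3

0(l) covers ∅
1(l) covers 0:l
2(k) covers ∅
3(j) covers 1:l, 2:k
4(k) covers 3:j
floor of heap: 0:l, 2:k
completions by unplaced set U, small U first (add the entries for U minus each lowest piece of U):
  |U|=1: {4}:1
  |U|=2: {3,4}:1
  |U|=3: {1,3,4}:1  {2,3,4}:1
  start at 0(l): 2
  start at 2(k): 1
sum over floor = 3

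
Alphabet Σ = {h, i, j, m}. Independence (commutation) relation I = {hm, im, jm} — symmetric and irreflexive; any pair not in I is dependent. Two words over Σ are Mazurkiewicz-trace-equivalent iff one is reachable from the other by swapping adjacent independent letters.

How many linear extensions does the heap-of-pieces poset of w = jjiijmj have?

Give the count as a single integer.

drop 0:j onto floor
drop 1:j onto {0:j}
drop 2:i onto {1:j}
drop 3:i onto {2:i}
drop 4:j onto {3:i}
drop 5:m onto floor
drop 6:j onto {4:j}
ground layer = {0:j, 5:m}
drop-orders for the pieces not yet dropped (sum over which currently-grounded one goes next):
  1 to go: {5} 1  {6} 1
  2 to go: {4,6} 1  {5,6} 2
  3 to go: {3,4,6} 1  {4,5,6} 3
  4 to go: {2,3,4,6} 1  {3,4,5,6} 4
  5 to go: {1,2,3,4,6} 1  {2,3,4,5,6} 5
  if 0:j drops first: 6 orders
  if 5:m drops first: 1 orders
heap linearizations: 7

7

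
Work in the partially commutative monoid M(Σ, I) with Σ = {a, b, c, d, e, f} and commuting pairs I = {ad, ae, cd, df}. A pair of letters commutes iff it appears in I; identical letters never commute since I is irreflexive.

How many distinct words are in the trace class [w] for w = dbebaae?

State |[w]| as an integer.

3

#0=d has no predecessor
#1=b depends on [0:d]
#2=e depends on [1:b]
#3=b depends on [2:e]
#4=a depends on [3:b]
#5=a depends on [4:a]
#6=e depends on [3:b]
sources: [0:d]
N(rest) = Σ N(rest − s) over sources s of rest; N(one piece) = 1:
  size 1 → [5]=1  [6]=1
  size 2 → [4,5]=1  [5,6]=2
  size 3 → [4,5,6]=3
  size 4 → [3,4,5,6]=3
  size 5 → [2,3,4,5,6]=3
  first=0(d) contributes 3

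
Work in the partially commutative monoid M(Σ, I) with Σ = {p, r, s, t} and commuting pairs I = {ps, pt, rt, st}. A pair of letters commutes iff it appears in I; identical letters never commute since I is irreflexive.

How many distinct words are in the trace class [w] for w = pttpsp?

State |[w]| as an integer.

0(p) covers ∅
1(t) covers ∅
2(t) covers 1:t
3(p) covers 0:p
4(s) covers ∅
5(p) covers 3:p
floor of heap: 0:p, 1:t, 4:s
completions by unplaced set U, small U first (add the entries for U minus each lowest piece of U):
  |U|=1: {2}:1  {4}:1  {5}:1
  |U|=2: {1,2}:1  {2,4}:2  {2,5}:2  {3,5}:1  {4,5}:2
  |U|=3: {0,3,5}:1  {1,2,4}:3  {1,2,5}:3  {2,3,5}:3  {2,4,5}:6  {3,4,5}:3
  |U|=4: {0,2,3,5}:4  {0,3,4,5}:4  {1,2,3,5}:6  {1,2,4,5}:12  {2,3,4,5}:12
  start at 0(p): 30
  start at 1(t): 20
  start at 4(s): 10
sum over floor = 60

60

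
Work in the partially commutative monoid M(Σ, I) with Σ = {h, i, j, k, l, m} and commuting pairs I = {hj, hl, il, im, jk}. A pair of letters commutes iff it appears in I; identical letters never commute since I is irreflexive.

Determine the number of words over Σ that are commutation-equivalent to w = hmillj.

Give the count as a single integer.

0(h) covers ∅
1(m) covers 0:h
2(i) covers 0:h
3(l) covers 1:m
4(l) covers 3:l
5(j) covers 2:i, 4:l
floor of heap: 0:h
completions by unplaced set U, small U first (add the entries for U minus each lowest piece of U):
  |U|=1: {5}:1
  |U|=2: {2,5}:1  {4,5}:1
  |U|=3: {2,4,5}:2  {3,4,5}:1
  |U|=4: {1,3,4,5}:1  {2,3,4,5}:3
  start at 0(h): 4

4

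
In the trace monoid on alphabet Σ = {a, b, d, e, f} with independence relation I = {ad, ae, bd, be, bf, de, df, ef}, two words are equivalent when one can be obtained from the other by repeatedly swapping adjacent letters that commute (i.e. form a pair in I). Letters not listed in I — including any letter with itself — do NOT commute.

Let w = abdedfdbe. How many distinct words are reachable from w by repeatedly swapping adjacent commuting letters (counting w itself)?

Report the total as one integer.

piece 0:a — minimal
piece 1:b rests on {0:a}
piece 2:d — minimal
piece 3:e — minimal
piece 4:d rests on {2:d}
piece 5:f rests on {0:a}
piece 6:d rests on {4:d}
piece 7:b rests on {1:b}
piece 8:e rests on {3:e}
minimal pieces: {0:a, 2:d, 3:e}
ways to finish when only these pieces remain (= sum over removing one remaining piece with nothing left below it):
  1 left: {5}→1  {6}→1  {7}→1  {8}→1
  2 left: {1,7}→1  {3,8}→1  {4,6}→1  {5,6}→2  {5,7}→2  {5,8}→2  {6,7}→2  {6,8}→2  {7,8}→2
  3 left: {1,5,7}→3  {1,6,7}→3  {1,7,8}→3  {2,4,6}→1  {3,5,8}→3  {3,6,8}→3  {3,7,8}→3  {4,5,6}→3  {4,6,7}→3  {4,6,8}→3  {5,6,7}→6  {5,6,8}→6  {5,7,8}→6  {6,7,8}→6
  4 left: {0,1,5,7}→3  {1,3,7,8}→6  {1,4,6,7}→6  {1,5,6,7}→12  {1,5,7,8}→12  {1,6,7,8}→12  {2,4,5,6}→4  {2,4,6,7}→4  {2,4,6,8}→4  {3,4,6,8}→6  {3,5,6,8}→12  {3,5,7,8}→12  {3,6,7,8}→12  {4,5,6,7}→12  {4,5,6,8}→12  {4,6,7,8}→12  {5,6,7,8}→24
  5 left: {0,1,5,6,7}→15  {0,1,5,7,8}→15  {1,2,4,6,7}→10  {1,3,5,7,8}→30  {1,3,6,7,8}→30  {1,4,5,6,7}→30  {1,4,6,7,8}→30  {1,5,6,7,8}→60  {2,3,4,6,8}→10  {2,4,5,6,7}→20  {2,4,5,6,8}→20  {2,4,6,7,8}→20  {3,4,5,6,8}→30  {3,4,6,7,8}→30  {3,5,6,7,8}→60  {4,5,6,7,8}→60
  6 left: {0,1,3,5,7,8}→45  {0,1,4,5,6,7}→45  {0,1,5,6,7,8}→90  {1,2,4,5,6,7}→60  {1,2,4,6,7,8}→60  {1,3,4,6,7,8}→90  {1,3,5,6,7,8}→180  {1,4,5,6,7,8}→180  {2,3,4,5,6,8}→60  {2,3,4,6,7,8}→60  {2,4,5,6,7,8}→120  {3,4,5,6,7,8}→180
  7 left: {0,1,2,4,5,6,7}→105  {0,1,3,5,6,7,8}→315  {0,1,4,5,6,7,8}→315  {1,2,3,4,6,7,8}→210  {1,2,4,5,6,7,8}→420  {1,3,4,5,6,7,8}→630  {2,3,4,5,6,7,8}→420
  placing 0:a first → 1680 extensions
  placing 2:d first → 1260 extensions
  placing 3:e first → 840 extensions
total linear extensions = 3780

3780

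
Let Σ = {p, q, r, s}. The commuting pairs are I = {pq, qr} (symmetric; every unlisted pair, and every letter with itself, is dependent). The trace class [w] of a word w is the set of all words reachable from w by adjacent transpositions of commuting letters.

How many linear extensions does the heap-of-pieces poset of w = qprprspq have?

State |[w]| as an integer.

10

drop 0:q onto floor
drop 1:p onto floor
drop 2:r onto {1:p}
drop 3:p onto {2:r}
drop 4:r onto {3:p}
drop 5:s onto {0:q, 4:r}
drop 6:p onto {5:s}
drop 7:q onto {5:s}
ground layer = {0:q, 1:p}
drop-orders for the pieces not yet dropped (sum over which currently-grounded one goes next):
  1 to go: {6} 1  {7} 1
  2 to go: {6,7} 2
  3 to go: {5,6,7} 2
  4 to go: {0,5,6,7} 2  {4,5,6,7} 2
  5 to go: {0,4,5,6,7} 4  {3,4,5,6,7} 2
  6 to go: {0,3,4,5,6,7} 6  {2,3,4,5,6,7} 2
  if 0:q drops first: 2 orders
  if 1:p drops first: 8 orders
heap linearizations: 10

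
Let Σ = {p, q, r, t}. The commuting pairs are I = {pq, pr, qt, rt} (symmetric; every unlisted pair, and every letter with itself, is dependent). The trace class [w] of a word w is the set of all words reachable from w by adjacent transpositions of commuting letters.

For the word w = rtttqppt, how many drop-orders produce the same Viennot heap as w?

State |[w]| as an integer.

28

piece 0:r — minimal
piece 1:t — minimal
piece 2:t rests on {1:t}
piece 3:t rests on {2:t}
piece 4:q rests on {0:r}
piece 5:p rests on {3:t}
piece 6:p rests on {5:p}
piece 7:t rests on {6:p}
minimal pieces: {0:r, 1:t}
ways to finish when only these pieces remain (= sum over removing one remaining piece with nothing left below it):
  1 left: {4}→1  {7}→1
  2 left: {0,4}→1  {4,7}→2  {6,7}→1
  3 left: {0,4,7}→3  {4,6,7}→3  {5,6,7}→1
  4 left: {0,4,6,7}→6  {3,5,6,7}→1  {4,5,6,7}→4
  5 left: {0,4,5,6,7}→10  {2,3,5,6,7}→1  {3,4,5,6,7}→5
  6 left: {0,3,4,5,6,7}→15  {1,2,3,5,6,7}→1  {2,3,4,5,6,7}→6
  placing 0:r first → 7 extensions
  placing 1:t first → 21 extensions
total linear extensions = 28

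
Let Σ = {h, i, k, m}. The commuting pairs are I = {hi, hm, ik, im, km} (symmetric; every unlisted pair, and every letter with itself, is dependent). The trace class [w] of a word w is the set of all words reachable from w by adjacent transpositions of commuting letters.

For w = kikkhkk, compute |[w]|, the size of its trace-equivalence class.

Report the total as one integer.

7

piece 0:k — minimal
piece 1:i — minimal
piece 2:k rests on {0:k}
piece 3:k rests on {2:k}
piece 4:h rests on {3:k}
piece 5:k rests on {4:h}
piece 6:k rests on {5:k}
minimal pieces: {0:k, 1:i}
ways to finish when only these pieces remain (= sum over removing one remaining piece with nothing left below it):
  1 left: {1}→1  {6}→1
  2 left: {1,6}→2  {5,6}→1
  3 left: {1,5,6}→3  {4,5,6}→1
  4 left: {1,4,5,6}→4  {3,4,5,6}→1
  5 left: {1,3,4,5,6}→5  {2,3,4,5,6}→1
  placing 0:k first → 6 extensions
  placing 1:i first → 1 extensions
total linear extensions = 7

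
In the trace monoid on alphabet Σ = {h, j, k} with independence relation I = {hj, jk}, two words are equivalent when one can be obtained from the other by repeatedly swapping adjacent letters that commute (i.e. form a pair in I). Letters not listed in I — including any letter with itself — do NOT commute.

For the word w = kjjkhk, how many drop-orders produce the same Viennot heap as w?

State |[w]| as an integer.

15

drop 0:k onto floor
drop 1:j onto floor
drop 2:j onto {1:j}
drop 3:k onto {0:k}
drop 4:h onto {3:k}
drop 5:k onto {4:h}
ground layer = {0:k, 1:j}
drop-orders for the pieces not yet dropped (sum over which currently-grounded one goes next):
  1 to go: {2} 1  {5} 1
  2 to go: {1,2} 1  {2,5} 2  {4,5} 1
  3 to go: {1,2,5} 3  {2,4,5} 3  {3,4,5} 1
  4 to go: {0,3,4,5} 1  {1,2,4,5} 6  {2,3,4,5} 4
  if 0:k drops first: 10 orders
  if 1:j drops first: 5 orders
heap linearizations: 15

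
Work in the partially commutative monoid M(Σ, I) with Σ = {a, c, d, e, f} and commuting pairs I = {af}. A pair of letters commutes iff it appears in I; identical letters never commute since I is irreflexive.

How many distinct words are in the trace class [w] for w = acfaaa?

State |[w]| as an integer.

4

#0=a has no predecessor
#1=c depends on [0:a]
#2=f depends on [1:c]
#3=a depends on [1:c]
#4=a depends on [3:a]
#5=a depends on [4:a]
sources: [0:a]
N(rest) = Σ N(rest − s) over sources s of rest; N(one piece) = 1:
  size 1 → [2]=1  [5]=1
  size 2 → [2,5]=2  [4,5]=1
  size 3 → [2,4,5]=3  [3,4,5]=1
  size 4 → [2,3,4,5]=4
  first=0(a) contributes 4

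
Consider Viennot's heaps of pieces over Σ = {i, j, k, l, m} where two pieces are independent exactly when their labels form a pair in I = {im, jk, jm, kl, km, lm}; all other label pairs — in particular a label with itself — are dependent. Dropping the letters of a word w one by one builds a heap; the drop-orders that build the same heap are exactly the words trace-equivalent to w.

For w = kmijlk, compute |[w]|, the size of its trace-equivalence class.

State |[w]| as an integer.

#0=k has no predecessor
#1=m has no predecessor
#2=i depends on [0:k]
#3=j depends on [2:i]
#4=l depends on [3:j]
#5=k depends on [2:i]
sources: [0:k, 1:m]
N(rest) = Σ N(rest − s) over sources s of rest; N(one piece) = 1:
  size 1 → [1]=1  [4]=1  [5]=1
  size 2 → [1,4]=2  [1,5]=2  [3,4]=1  [4,5]=2
  size 3 → [1,3,4]=3  [1,4,5]=6  [3,4,5]=3
  size 4 → [1,3,4,5]=12  [2,3,4,5]=3
  first=0(k) contributes 15
  first=1(m) contributes 3
|[w]| = 18

18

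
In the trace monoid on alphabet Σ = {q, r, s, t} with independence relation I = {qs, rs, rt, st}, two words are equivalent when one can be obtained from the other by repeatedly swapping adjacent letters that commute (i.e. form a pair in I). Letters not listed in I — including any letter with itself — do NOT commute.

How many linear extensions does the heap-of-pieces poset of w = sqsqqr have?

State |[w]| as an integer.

drop 0:s onto floor
drop 1:q onto floor
drop 2:s onto {0:s}
drop 3:q onto {1:q}
drop 4:q onto {3:q}
drop 5:r onto {4:q}
ground layer = {0:s, 1:q}
drop-orders for the pieces not yet dropped (sum over which currently-grounded one goes next):
  1 to go: {2} 1  {5} 1
  2 to go: {0,2} 1  {2,5} 2  {4,5} 1
  3 to go: {0,2,5} 3  {2,4,5} 3  {3,4,5} 1
  4 to go: {0,2,4,5} 6  {1,3,4,5} 1  {2,3,4,5} 4
  if 0:s drops first: 5 orders
  if 1:q drops first: 10 orders
heap linearizations: 15

15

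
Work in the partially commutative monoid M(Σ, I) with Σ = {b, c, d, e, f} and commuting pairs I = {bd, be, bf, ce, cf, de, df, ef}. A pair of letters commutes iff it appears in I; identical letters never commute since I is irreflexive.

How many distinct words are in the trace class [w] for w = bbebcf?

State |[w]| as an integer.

30

drop 0:b onto floor
drop 1:b onto {0:b}
drop 2:e onto floor
drop 3:b onto {1:b}
drop 4:c onto {3:b}
drop 5:f onto floor
ground layer = {0:b, 2:e, 5:f}
drop-orders for the pieces not yet dropped (sum over which currently-grounded one goes next):
  1 to go: {2} 1  {4} 1  {5} 1
  2 to go: {2,4} 2  {2,5} 2  {3,4} 1  {4,5} 2
  3 to go: {1,3,4} 1  {2,3,4} 3  {2,4,5} 6  {3,4,5} 3
  4 to go: {0,1,3,4} 1  {1,2,3,4} 4  {1,3,4,5} 4  {2,3,4,5} 12
  if 0:b drops first: 20 orders
  if 2:e drops first: 5 orders
  if 5:f drops first: 5 orders
heap linearizations: 30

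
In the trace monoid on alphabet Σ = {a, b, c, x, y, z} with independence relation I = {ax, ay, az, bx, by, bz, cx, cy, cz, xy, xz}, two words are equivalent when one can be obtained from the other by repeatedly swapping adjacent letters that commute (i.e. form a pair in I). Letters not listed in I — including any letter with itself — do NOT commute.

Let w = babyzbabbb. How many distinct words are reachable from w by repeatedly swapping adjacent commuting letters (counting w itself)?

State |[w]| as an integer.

45

#0=b has no predecessor
#1=a depends on [0:b]
#2=b depends on [1:a]
#3=y has no predecessor
#4=z depends on [3:y]
#5=b depends on [2:b]
#6=a depends on [5:b]
#7=b depends on [6:a]
#8=b depends on [7:b]
#9=b depends on [8:b]
sources: [0:b, 3:y]
N(rest) = Σ N(rest − s) over sources s of rest; N(one piece) = 1:
  size 1 → [4]=1  [9]=1
  size 2 → [3,4]=1  [4,9]=2  [8,9]=1
  size 3 → [3,4,9]=3  [4,8,9]=3  [7,8,9]=1
  size 4 → [3,4,8,9]=6  [4,7,8,9]=4  [6,7,8,9]=1
  size 5 → [3,4,7,8,9]=10  [4,6,7,8,9]=5  [5,6,7,8,9]=1
  size 6 → [2,5,6,7,8,9]=1  [3,4,6,7,8,9]=15  [4,5,6,7,8,9]=6
  size 7 → [1,2,5,6,7,8,9]=1  [2,4,5,6,7,8,9]=7  [3,4,5,6,7,8,9]=21
  size 8 → [0,1,2,5,6,7,8,9]=1  [1,2,4,5,6,7,8,9]=8  [2,3,4,5,6,7,8,9]=28
  first=0(b) contributes 36
  first=3(y) contributes 9
|[w]| = 45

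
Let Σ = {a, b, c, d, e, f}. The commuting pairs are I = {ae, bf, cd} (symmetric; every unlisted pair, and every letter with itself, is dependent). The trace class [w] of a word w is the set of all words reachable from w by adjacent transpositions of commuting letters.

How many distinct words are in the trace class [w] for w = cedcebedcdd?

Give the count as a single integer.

8

#0=c has no predecessor
#1=e depends on [0:c]
#2=d depends on [1:e]
#3=c depends on [1:e]
#4=e depends on [2:d, 3:c]
#5=b depends on [4:e]
#6=e depends on [5:b]
#7=d depends on [6:e]
#8=c depends on [6:e]
#9=d depends on [7:d]
#10=d depends on [9:d]
sources: [0:c]
N(rest) = Σ N(rest − s) over sources s of rest; N(one piece) = 1:
  size 1 → [8]=1  [10]=1
  size 2 → [8,10]=2  [9,10]=1
  size 3 → [7,9,10]=1  [8,9,10]=3
  size 4 → [7,8,9,10]=4
  size 5 → [6,7,8,9,10]=4
  size 6 → [5,6,7,8,9,10]=4
  size 7 → [4,5,6,7,8,9,10]=4
  size 8 → [2,4,5,6,7,8,9,10]=4  [3,4,5,6,7,8,9,10]=4
  size 9 → [2,3,4,5,6,7,8,9,10]=8
  first=0(c) contributes 8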